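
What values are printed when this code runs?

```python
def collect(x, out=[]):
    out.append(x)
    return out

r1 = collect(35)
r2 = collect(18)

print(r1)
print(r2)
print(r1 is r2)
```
[35, 18]
[35, 18]
True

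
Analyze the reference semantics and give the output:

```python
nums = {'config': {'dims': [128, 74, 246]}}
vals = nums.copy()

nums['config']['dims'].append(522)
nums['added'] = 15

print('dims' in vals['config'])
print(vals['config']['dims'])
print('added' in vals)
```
True
[128, 74, 246, 522]
False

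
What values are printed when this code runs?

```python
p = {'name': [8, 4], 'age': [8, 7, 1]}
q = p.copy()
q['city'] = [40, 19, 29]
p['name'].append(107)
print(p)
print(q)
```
{'name': [8, 4, 107], 'age': [8, 7, 1]}
{'name': [8, 4, 107], 'age': [8, 7, 1], 'city': [40, 19, 29]}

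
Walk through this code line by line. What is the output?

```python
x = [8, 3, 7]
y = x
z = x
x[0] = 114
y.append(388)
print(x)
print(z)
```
[114, 3, 7, 388]
[114, 3, 7, 388]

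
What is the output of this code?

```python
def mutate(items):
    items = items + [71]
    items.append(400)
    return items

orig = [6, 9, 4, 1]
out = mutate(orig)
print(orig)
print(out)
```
[6, 9, 4, 1]
[6, 9, 4, 1, 71, 400]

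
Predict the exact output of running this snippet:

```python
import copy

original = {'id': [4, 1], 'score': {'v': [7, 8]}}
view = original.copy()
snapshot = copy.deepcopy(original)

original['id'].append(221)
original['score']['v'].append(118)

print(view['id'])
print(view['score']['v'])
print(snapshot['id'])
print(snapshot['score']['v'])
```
[4, 1, 221]
[7, 8, 118]
[4, 1]
[7, 8]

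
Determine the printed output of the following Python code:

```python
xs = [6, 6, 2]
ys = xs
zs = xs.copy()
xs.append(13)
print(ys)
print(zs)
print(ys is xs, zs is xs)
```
[6, 6, 2, 13]
[6, 6, 2]
True False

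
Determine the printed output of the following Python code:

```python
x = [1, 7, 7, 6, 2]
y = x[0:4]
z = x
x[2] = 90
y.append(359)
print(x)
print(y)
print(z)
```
[1, 7, 90, 6, 2]
[1, 7, 7, 6, 359]
[1, 7, 90, 6, 2]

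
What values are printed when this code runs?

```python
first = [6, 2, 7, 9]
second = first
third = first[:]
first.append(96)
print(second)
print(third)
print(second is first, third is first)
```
[6, 2, 7, 9, 96]
[6, 2, 7, 9]
True False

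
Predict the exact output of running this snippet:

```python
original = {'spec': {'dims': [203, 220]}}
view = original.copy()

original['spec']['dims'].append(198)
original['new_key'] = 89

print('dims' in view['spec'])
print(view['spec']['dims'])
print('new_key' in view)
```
True
[203, 220, 198]
False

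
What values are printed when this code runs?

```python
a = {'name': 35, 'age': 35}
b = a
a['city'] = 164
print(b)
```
{'name': 35, 'age': 35, 'city': 164}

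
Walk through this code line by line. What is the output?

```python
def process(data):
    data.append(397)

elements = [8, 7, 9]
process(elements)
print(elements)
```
[8, 7, 9, 397]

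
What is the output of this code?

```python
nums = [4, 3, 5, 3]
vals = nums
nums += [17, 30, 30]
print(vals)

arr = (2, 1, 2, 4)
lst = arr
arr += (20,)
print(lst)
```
[4, 3, 5, 3, 17, 30, 30]
(2, 1, 2, 4)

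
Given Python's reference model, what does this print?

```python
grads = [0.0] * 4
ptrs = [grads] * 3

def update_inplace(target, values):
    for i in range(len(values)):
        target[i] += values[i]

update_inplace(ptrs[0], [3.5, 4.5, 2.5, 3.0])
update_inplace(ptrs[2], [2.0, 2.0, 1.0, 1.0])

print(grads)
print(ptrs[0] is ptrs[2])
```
[5.5, 6.5, 3.5, 4.0]
True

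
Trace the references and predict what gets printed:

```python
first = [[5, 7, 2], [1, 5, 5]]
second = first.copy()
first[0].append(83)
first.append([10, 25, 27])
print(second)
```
[[5, 7, 2, 83], [1, 5, 5]]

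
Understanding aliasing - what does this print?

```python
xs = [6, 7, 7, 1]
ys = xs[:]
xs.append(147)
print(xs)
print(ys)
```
[6, 7, 7, 1, 147]
[6, 7, 7, 1]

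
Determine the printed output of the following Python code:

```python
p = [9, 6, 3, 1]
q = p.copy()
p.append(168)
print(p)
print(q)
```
[9, 6, 3, 1, 168]
[9, 6, 3, 1]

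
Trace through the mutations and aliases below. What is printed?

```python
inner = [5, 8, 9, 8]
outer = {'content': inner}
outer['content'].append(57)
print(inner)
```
[5, 8, 9, 8, 57]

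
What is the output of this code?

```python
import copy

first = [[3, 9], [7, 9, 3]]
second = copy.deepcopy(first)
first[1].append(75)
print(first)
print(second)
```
[[3, 9], [7, 9, 3, 75]]
[[3, 9], [7, 9, 3]]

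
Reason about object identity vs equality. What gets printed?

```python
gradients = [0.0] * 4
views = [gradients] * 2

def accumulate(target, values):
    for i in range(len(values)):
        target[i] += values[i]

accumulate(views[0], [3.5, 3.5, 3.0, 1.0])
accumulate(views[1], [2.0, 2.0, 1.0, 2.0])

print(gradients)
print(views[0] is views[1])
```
[5.5, 5.5, 4.0, 3.0]
True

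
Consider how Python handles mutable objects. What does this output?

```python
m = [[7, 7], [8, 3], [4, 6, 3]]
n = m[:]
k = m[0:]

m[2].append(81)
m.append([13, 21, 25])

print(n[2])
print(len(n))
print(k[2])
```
[4, 6, 3, 81]
3
[4, 6, 3, 81]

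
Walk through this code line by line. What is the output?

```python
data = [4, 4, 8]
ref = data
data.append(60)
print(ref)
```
[4, 4, 8, 60]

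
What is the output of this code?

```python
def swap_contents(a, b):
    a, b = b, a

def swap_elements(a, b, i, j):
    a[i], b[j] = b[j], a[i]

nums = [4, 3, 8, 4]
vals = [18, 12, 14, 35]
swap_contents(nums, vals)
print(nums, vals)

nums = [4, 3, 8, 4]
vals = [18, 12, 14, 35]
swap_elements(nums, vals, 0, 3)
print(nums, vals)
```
[4, 3, 8, 4] [18, 12, 14, 35]
[35, 3, 8, 4] [18, 12, 14, 4]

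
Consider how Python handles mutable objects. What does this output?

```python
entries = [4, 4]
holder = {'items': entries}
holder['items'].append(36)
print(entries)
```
[4, 4, 36]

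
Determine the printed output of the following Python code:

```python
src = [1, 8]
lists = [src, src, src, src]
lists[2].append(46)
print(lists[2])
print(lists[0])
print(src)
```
[1, 8, 46]
[1, 8, 46]
[1, 8, 46]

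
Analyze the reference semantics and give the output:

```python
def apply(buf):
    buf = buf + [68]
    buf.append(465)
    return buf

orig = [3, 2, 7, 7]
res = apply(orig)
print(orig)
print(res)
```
[3, 2, 7, 7]
[3, 2, 7, 7, 68, 465]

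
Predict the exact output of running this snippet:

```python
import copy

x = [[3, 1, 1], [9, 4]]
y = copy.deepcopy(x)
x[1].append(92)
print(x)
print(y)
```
[[3, 1, 1], [9, 4, 92]]
[[3, 1, 1], [9, 4]]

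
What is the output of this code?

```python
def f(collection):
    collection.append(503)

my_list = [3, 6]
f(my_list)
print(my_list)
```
[3, 6, 503]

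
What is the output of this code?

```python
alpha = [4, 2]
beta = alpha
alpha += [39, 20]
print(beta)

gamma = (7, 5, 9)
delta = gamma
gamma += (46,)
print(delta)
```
[4, 2, 39, 20]
(7, 5, 9)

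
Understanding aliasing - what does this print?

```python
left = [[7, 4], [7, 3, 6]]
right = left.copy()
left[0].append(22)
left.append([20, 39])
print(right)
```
[[7, 4, 22], [7, 3, 6]]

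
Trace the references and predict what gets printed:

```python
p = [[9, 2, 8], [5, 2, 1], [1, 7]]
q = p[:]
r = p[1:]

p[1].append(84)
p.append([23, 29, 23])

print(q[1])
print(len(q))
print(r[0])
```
[5, 2, 1, 84]
3
[5, 2, 1, 84]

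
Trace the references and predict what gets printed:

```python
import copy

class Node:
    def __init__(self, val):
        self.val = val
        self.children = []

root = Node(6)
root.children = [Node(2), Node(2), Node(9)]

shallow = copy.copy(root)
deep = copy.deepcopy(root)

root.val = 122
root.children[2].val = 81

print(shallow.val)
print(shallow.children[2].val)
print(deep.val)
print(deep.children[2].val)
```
6
81
6
9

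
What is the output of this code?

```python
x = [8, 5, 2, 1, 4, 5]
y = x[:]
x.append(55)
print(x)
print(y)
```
[8, 5, 2, 1, 4, 5, 55]
[8, 5, 2, 1, 4, 5]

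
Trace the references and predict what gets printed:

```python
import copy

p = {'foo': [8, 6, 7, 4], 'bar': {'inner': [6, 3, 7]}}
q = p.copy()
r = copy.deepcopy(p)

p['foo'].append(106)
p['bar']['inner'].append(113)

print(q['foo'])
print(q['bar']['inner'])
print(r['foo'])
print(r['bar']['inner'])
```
[8, 6, 7, 4, 106]
[6, 3, 7, 113]
[8, 6, 7, 4]
[6, 3, 7]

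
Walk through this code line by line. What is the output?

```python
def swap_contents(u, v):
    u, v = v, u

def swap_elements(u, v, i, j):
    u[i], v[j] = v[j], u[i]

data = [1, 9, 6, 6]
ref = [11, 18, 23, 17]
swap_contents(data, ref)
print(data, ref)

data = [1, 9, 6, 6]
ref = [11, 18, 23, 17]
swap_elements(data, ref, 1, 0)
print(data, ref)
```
[1, 9, 6, 6] [11, 18, 23, 17]
[1, 11, 6, 6] [9, 18, 23, 17]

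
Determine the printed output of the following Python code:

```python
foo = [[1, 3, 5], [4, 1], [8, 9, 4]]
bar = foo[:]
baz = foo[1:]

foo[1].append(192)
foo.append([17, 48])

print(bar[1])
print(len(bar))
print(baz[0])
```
[4, 1, 192]
3
[4, 1, 192]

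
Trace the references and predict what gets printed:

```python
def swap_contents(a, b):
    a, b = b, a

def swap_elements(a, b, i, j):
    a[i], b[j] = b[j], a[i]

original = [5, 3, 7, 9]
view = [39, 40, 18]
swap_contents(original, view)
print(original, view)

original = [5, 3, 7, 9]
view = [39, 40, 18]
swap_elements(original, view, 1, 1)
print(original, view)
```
[5, 3, 7, 9] [39, 40, 18]
[5, 40, 7, 9] [39, 3, 18]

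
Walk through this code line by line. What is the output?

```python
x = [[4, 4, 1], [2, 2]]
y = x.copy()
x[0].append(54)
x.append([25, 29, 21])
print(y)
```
[[4, 4, 1, 54], [2, 2]]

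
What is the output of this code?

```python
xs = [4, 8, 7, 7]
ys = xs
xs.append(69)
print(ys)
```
[4, 8, 7, 7, 69]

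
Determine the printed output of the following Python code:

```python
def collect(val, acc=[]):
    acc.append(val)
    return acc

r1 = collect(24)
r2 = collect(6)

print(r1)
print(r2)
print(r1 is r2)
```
[24, 6]
[24, 6]
True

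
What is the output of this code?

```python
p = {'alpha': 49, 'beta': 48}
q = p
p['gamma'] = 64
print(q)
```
{'alpha': 49, 'beta': 48, 'gamma': 64}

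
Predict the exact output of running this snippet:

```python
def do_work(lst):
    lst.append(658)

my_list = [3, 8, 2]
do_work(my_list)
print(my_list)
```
[3, 8, 2, 658]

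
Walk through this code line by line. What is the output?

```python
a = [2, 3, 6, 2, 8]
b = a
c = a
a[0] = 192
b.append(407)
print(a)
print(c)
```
[192, 3, 6, 2, 8, 407]
[192, 3, 6, 2, 8, 407]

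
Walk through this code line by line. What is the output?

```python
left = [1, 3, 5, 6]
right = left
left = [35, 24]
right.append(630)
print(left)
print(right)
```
[35, 24]
[1, 3, 5, 6, 630]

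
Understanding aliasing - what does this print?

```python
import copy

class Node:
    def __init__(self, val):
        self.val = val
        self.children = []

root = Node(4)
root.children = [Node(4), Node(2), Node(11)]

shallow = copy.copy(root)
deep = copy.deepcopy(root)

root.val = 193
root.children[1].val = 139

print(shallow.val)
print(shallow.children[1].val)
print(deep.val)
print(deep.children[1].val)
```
4
139
4
2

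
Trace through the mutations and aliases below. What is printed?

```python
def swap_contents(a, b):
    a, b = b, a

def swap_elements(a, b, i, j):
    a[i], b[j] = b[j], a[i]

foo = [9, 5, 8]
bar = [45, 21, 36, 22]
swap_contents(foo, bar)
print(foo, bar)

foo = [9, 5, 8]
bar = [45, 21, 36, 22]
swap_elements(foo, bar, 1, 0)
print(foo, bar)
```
[9, 5, 8] [45, 21, 36, 22]
[9, 45, 8] [5, 21, 36, 22]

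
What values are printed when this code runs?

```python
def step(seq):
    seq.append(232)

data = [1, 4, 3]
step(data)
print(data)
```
[1, 4, 3, 232]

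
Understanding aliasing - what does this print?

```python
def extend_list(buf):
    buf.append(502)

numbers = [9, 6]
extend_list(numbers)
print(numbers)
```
[9, 6, 502]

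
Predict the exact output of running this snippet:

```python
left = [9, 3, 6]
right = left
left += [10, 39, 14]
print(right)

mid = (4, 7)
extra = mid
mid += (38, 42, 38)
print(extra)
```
[9, 3, 6, 10, 39, 14]
(4, 7)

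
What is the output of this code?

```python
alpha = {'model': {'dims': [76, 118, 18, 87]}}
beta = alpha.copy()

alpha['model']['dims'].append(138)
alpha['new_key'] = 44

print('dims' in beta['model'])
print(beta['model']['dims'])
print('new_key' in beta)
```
True
[76, 118, 18, 87, 138]
False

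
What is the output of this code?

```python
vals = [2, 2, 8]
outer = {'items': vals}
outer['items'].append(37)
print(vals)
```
[2, 2, 8, 37]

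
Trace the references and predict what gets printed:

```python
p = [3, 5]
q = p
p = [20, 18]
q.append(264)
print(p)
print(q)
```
[20, 18]
[3, 5, 264]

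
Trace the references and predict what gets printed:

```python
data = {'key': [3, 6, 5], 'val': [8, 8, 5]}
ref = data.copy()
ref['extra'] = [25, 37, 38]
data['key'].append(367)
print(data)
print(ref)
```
{'key': [3, 6, 5, 367], 'val': [8, 8, 5]}
{'key': [3, 6, 5, 367], 'val': [8, 8, 5], 'extra': [25, 37, 38]}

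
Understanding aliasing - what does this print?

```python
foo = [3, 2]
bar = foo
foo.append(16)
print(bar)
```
[3, 2, 16]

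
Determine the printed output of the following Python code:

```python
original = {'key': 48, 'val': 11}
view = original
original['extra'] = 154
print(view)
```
{'key': 48, 'val': 11, 'extra': 154}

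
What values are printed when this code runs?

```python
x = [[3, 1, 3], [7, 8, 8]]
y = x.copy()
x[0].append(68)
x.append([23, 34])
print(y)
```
[[3, 1, 3, 68], [7, 8, 8]]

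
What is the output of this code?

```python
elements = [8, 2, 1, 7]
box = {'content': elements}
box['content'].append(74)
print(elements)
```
[8, 2, 1, 7, 74]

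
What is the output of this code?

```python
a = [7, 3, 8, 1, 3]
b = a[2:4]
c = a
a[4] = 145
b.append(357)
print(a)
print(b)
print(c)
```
[7, 3, 8, 1, 145]
[8, 1, 357]
[7, 3, 8, 1, 145]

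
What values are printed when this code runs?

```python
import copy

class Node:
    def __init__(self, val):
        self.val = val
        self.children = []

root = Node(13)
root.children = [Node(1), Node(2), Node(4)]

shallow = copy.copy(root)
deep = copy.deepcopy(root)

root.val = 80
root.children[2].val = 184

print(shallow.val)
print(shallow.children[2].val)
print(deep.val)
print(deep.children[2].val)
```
13
184
13
4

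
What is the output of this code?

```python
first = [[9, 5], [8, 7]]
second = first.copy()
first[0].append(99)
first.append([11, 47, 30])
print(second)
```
[[9, 5, 99], [8, 7]]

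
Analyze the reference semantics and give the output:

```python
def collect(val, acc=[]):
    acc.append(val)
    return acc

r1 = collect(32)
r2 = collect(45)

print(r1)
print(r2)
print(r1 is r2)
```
[32, 45]
[32, 45]
True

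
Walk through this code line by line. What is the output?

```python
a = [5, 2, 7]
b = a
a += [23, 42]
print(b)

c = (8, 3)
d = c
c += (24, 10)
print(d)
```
[5, 2, 7, 23, 42]
(8, 3)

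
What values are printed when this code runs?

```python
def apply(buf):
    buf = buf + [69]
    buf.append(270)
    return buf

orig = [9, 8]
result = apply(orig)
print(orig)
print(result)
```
[9, 8]
[9, 8, 69, 270]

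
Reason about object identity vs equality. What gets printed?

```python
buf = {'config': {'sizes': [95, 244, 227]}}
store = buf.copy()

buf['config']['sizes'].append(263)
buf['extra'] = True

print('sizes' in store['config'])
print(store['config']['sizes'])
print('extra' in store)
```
True
[95, 244, 227, 263]
False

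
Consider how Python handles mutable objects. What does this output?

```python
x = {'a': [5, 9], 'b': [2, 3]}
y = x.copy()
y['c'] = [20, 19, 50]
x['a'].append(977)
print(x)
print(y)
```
{'a': [5, 9, 977], 'b': [2, 3]}
{'a': [5, 9, 977], 'b': [2, 3], 'c': [20, 19, 50]}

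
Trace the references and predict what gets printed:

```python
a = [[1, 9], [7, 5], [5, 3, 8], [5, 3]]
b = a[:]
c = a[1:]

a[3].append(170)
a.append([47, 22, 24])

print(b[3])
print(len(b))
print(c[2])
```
[5, 3, 170]
4
[5, 3, 170]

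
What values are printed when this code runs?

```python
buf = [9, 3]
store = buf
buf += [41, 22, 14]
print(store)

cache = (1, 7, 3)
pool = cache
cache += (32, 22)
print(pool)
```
[9, 3, 41, 22, 14]
(1, 7, 3)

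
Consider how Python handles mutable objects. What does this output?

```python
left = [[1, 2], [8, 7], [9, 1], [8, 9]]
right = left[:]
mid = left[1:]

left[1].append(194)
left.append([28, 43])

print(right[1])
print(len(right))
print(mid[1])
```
[8, 7, 194]
4
[9, 1]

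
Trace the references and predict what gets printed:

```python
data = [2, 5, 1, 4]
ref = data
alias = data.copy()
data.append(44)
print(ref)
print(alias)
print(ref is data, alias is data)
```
[2, 5, 1, 4, 44]
[2, 5, 1, 4]
True False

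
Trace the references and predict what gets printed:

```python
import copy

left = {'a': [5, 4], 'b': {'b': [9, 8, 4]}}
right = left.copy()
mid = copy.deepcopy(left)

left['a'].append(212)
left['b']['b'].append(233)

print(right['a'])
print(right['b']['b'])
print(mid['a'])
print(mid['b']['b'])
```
[5, 4, 212]
[9, 8, 4, 233]
[5, 4]
[9, 8, 4]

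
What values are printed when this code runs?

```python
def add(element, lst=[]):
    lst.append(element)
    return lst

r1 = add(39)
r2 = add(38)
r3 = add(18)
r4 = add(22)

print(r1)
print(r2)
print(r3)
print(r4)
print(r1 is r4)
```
[39, 38, 18, 22]
[39, 38, 18, 22]
[39, 38, 18, 22]
[39, 38, 18, 22]
True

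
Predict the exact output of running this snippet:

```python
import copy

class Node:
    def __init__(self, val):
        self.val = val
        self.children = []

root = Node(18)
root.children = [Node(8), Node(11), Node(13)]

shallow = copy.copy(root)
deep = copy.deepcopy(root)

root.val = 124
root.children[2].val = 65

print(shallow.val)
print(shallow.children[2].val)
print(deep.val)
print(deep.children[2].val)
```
18
65
18
13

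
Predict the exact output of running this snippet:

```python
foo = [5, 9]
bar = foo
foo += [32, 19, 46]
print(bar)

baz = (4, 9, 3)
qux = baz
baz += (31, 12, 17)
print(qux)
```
[5, 9, 32, 19, 46]
(4, 9, 3)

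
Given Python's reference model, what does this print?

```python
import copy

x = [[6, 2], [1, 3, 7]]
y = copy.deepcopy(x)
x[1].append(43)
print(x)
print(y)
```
[[6, 2], [1, 3, 7, 43]]
[[6, 2], [1, 3, 7]]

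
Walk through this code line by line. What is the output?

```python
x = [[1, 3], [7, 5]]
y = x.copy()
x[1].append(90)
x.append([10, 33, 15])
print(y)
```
[[1, 3], [7, 5, 90]]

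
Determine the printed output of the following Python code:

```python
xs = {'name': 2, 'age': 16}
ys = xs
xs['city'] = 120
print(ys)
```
{'name': 2, 'age': 16, 'city': 120}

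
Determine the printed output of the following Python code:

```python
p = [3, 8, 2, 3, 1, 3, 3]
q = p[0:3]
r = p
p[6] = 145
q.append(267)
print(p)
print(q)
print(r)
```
[3, 8, 2, 3, 1, 3, 145]
[3, 8, 2, 267]
[3, 8, 2, 3, 1, 3, 145]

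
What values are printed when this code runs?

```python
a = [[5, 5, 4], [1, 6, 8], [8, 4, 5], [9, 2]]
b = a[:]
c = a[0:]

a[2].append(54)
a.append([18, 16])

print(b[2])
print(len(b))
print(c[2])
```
[8, 4, 5, 54]
4
[8, 4, 5, 54]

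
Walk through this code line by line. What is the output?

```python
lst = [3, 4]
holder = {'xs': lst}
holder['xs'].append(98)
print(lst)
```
[3, 4, 98]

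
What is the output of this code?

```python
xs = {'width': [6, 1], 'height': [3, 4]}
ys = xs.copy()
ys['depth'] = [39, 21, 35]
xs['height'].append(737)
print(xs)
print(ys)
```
{'width': [6, 1], 'height': [3, 4, 737]}
{'width': [6, 1], 'height': [3, 4, 737], 'depth': [39, 21, 35]}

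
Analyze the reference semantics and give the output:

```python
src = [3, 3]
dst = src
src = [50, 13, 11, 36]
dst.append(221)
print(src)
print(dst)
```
[50, 13, 11, 36]
[3, 3, 221]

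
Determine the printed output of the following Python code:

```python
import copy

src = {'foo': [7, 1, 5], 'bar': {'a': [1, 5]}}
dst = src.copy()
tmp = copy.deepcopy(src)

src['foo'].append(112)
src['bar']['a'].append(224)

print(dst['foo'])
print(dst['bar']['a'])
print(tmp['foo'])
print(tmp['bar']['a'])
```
[7, 1, 5, 112]
[1, 5, 224]
[7, 1, 5]
[1, 5]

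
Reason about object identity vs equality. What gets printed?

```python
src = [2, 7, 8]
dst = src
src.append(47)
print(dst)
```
[2, 7, 8, 47]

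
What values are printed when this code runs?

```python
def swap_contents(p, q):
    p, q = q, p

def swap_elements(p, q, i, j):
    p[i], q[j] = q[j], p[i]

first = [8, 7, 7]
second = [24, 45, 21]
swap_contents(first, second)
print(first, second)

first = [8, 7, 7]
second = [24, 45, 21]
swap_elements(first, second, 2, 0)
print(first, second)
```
[8, 7, 7] [24, 45, 21]
[8, 7, 24] [7, 45, 21]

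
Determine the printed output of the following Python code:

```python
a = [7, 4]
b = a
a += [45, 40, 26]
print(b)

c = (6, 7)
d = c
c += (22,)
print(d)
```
[7, 4, 45, 40, 26]
(6, 7)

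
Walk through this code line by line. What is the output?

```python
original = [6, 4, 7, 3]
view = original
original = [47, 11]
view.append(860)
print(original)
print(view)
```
[47, 11]
[6, 4, 7, 3, 860]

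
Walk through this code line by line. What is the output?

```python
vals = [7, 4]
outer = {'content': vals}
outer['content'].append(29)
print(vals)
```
[7, 4, 29]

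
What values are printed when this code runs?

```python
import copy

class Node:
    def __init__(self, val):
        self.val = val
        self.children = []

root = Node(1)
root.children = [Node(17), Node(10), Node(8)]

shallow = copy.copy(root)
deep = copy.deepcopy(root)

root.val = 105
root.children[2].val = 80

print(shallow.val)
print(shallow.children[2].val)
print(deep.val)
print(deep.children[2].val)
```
1
80
1
8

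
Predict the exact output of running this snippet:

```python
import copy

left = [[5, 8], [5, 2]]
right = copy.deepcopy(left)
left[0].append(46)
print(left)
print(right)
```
[[5, 8, 46], [5, 2]]
[[5, 8], [5, 2]]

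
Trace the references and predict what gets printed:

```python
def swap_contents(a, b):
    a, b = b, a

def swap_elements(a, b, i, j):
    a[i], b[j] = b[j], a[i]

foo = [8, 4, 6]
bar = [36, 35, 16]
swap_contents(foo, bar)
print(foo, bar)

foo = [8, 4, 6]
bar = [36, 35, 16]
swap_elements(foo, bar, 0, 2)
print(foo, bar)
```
[8, 4, 6] [36, 35, 16]
[16, 4, 6] [36, 35, 8]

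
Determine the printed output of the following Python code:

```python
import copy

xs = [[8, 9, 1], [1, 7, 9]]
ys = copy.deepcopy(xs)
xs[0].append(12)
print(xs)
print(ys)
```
[[8, 9, 1, 12], [1, 7, 9]]
[[8, 9, 1], [1, 7, 9]]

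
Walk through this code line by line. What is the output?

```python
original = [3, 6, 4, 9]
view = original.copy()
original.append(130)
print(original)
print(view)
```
[3, 6, 4, 9, 130]
[3, 6, 4, 9]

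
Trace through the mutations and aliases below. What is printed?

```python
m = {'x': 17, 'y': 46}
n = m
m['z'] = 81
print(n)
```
{'x': 17, 'y': 46, 'z': 81}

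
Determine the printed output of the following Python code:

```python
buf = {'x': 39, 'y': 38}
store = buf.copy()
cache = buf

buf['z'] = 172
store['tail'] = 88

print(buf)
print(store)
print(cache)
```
{'x': 39, 'y': 38, 'z': 172}
{'x': 39, 'y': 38, 'tail': 88}
{'x': 39, 'y': 38, 'z': 172}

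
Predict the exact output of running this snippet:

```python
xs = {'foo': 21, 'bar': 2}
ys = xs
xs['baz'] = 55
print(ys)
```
{'foo': 21, 'bar': 2, 'baz': 55}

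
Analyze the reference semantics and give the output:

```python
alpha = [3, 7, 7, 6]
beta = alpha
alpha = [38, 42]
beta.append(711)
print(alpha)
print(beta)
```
[38, 42]
[3, 7, 7, 6, 711]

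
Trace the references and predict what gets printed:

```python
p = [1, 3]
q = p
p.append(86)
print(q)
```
[1, 3, 86]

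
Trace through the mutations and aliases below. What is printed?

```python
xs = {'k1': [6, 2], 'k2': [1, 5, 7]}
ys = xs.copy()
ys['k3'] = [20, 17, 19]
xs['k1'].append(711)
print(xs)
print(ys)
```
{'k1': [6, 2, 711], 'k2': [1, 5, 7]}
{'k1': [6, 2, 711], 'k2': [1, 5, 7], 'k3': [20, 17, 19]}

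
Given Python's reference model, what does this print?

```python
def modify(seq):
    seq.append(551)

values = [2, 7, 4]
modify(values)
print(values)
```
[2, 7, 4, 551]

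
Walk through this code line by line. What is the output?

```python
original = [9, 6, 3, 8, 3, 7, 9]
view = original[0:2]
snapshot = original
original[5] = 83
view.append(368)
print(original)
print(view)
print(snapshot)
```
[9, 6, 3, 8, 3, 83, 9]
[9, 6, 368]
[9, 6, 3, 8, 3, 83, 9]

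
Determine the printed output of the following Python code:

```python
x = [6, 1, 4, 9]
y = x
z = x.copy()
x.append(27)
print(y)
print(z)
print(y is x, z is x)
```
[6, 1, 4, 9, 27]
[6, 1, 4, 9]
True False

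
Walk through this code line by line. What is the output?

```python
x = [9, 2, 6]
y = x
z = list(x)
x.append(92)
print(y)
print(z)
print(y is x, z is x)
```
[9, 2, 6, 92]
[9, 2, 6]
True False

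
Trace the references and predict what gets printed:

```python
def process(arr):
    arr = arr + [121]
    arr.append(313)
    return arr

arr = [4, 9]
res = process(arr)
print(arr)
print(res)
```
[4, 9]
[4, 9, 121, 313]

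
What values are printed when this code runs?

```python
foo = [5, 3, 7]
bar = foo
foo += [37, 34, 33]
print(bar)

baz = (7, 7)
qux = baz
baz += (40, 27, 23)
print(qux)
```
[5, 3, 7, 37, 34, 33]
(7, 7)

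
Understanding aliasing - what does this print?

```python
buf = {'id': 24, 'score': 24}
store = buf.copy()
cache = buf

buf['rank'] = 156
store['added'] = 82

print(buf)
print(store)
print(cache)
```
{'id': 24, 'score': 24, 'rank': 156}
{'id': 24, 'score': 24, 'added': 82}
{'id': 24, 'score': 24, 'rank': 156}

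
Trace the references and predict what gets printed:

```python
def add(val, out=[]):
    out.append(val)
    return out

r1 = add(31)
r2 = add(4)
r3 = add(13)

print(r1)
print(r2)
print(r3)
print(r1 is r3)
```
[31, 4, 13]
[31, 4, 13]
[31, 4, 13]
True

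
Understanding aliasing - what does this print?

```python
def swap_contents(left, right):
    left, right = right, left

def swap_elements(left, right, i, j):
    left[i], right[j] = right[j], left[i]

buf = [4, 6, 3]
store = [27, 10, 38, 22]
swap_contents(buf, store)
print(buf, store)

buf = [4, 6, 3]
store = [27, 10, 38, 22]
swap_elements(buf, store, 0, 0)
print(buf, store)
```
[4, 6, 3] [27, 10, 38, 22]
[27, 6, 3] [4, 10, 38, 22]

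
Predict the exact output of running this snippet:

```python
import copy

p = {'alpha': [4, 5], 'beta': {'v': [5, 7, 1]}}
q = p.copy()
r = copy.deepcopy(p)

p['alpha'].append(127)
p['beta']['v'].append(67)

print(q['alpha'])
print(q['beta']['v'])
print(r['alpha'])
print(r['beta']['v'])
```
[4, 5, 127]
[5, 7, 1, 67]
[4, 5]
[5, 7, 1]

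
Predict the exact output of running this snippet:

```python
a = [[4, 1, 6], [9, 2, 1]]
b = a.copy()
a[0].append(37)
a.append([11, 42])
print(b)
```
[[4, 1, 6, 37], [9, 2, 1]]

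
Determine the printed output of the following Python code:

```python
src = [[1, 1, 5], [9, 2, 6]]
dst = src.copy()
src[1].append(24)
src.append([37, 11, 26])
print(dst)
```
[[1, 1, 5], [9, 2, 6, 24]]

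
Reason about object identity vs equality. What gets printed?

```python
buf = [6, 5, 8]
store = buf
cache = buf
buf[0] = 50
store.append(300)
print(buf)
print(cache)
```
[50, 5, 8, 300]
[50, 5, 8, 300]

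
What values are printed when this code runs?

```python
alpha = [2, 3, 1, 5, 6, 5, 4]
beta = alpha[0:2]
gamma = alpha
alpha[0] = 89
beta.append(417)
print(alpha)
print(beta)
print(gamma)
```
[89, 3, 1, 5, 6, 5, 4]
[2, 3, 417]
[89, 3, 1, 5, 6, 5, 4]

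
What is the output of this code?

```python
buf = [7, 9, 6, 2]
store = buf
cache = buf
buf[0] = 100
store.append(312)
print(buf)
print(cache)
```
[100, 9, 6, 2, 312]
[100, 9, 6, 2, 312]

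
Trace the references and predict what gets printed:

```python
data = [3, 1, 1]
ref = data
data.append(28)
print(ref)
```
[3, 1, 1, 28]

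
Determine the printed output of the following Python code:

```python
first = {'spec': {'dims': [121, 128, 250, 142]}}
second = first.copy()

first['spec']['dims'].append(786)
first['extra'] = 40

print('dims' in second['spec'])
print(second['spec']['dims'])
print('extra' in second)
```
True
[121, 128, 250, 142, 786]
False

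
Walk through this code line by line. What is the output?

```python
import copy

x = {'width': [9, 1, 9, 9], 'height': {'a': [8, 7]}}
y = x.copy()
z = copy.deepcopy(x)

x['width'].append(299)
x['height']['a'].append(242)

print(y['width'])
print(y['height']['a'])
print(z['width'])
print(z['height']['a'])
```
[9, 1, 9, 9, 299]
[8, 7, 242]
[9, 1, 9, 9]
[8, 7]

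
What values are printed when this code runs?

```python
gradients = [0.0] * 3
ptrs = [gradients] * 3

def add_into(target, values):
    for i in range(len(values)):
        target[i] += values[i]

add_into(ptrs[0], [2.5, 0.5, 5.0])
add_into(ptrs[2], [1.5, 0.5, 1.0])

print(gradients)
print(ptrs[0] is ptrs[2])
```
[4.0, 1.0, 6.0]
True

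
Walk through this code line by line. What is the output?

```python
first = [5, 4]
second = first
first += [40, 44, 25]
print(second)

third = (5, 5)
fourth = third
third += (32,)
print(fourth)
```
[5, 4, 40, 44, 25]
(5, 5)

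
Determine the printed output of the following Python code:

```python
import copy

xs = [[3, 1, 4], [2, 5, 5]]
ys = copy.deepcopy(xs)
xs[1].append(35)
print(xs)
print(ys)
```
[[3, 1, 4], [2, 5, 5, 35]]
[[3, 1, 4], [2, 5, 5]]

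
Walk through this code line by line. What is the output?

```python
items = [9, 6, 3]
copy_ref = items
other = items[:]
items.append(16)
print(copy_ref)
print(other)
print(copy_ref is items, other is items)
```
[9, 6, 3, 16]
[9, 6, 3]
True False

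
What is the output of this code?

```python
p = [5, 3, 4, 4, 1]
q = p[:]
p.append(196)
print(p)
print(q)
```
[5, 3, 4, 4, 1, 196]
[5, 3, 4, 4, 1]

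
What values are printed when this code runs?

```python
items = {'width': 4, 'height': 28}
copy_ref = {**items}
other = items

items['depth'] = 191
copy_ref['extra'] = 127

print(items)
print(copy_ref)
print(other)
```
{'width': 4, 'height': 28, 'depth': 191}
{'width': 4, 'height': 28, 'extra': 127}
{'width': 4, 'height': 28, 'depth': 191}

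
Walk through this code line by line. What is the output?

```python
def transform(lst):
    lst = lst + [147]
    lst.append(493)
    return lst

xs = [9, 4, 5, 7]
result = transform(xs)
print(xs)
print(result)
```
[9, 4, 5, 7]
[9, 4, 5, 7, 147, 493]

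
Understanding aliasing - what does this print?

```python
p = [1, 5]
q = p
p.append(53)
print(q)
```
[1, 5, 53]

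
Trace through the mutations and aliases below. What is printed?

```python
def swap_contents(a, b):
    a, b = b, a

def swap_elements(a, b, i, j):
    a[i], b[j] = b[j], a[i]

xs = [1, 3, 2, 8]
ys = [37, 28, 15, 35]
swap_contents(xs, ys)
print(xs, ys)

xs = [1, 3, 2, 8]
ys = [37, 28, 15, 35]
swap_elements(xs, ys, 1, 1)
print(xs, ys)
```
[1, 3, 2, 8] [37, 28, 15, 35]
[1, 28, 2, 8] [37, 3, 15, 35]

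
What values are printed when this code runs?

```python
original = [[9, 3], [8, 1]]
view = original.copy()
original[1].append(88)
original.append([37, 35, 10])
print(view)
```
[[9, 3], [8, 1, 88]]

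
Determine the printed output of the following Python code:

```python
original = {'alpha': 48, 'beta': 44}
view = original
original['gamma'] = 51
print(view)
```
{'alpha': 48, 'beta': 44, 'gamma': 51}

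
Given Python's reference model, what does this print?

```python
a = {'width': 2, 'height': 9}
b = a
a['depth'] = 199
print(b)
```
{'width': 2, 'height': 9, 'depth': 199}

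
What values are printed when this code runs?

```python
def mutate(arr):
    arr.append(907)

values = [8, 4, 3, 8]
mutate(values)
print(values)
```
[8, 4, 3, 8, 907]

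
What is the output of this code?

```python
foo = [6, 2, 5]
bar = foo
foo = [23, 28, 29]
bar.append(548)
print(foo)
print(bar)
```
[23, 28, 29]
[6, 2, 5, 548]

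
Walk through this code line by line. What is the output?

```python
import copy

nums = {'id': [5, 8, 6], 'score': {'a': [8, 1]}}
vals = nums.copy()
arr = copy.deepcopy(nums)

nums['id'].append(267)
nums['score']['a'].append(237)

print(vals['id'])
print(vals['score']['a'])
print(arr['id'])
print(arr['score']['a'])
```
[5, 8, 6, 267]
[8, 1, 237]
[5, 8, 6]
[8, 1]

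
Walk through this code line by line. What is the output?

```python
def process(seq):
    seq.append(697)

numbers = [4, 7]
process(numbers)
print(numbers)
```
[4, 7, 697]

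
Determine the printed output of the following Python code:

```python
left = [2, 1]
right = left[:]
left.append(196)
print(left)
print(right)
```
[2, 1, 196]
[2, 1]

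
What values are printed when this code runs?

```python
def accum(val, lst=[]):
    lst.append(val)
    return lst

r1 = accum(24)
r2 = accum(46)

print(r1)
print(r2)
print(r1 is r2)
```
[24, 46]
[24, 46]
True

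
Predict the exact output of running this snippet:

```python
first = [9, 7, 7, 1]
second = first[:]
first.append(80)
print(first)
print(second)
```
[9, 7, 7, 1, 80]
[9, 7, 7, 1]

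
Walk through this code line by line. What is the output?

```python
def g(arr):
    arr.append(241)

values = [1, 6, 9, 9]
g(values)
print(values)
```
[1, 6, 9, 9, 241]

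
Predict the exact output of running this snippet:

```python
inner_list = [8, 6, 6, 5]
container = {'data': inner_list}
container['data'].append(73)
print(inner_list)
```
[8, 6, 6, 5, 73]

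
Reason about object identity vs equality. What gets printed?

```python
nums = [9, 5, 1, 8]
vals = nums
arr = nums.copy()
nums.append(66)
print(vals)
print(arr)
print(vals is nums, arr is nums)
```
[9, 5, 1, 8, 66]
[9, 5, 1, 8]
True False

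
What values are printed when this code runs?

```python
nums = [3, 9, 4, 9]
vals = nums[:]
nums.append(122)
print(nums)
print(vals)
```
[3, 9, 4, 9, 122]
[3, 9, 4, 9]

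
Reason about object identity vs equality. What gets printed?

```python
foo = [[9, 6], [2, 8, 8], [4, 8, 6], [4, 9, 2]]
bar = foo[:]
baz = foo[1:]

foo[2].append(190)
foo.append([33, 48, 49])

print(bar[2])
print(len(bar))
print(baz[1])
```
[4, 8, 6, 190]
4
[4, 8, 6, 190]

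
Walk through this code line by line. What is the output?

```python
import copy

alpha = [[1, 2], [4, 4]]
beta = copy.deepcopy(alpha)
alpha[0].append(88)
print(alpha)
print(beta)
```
[[1, 2, 88], [4, 4]]
[[1, 2], [4, 4]]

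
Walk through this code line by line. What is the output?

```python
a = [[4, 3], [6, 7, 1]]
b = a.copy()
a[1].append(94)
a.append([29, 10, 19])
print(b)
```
[[4, 3], [6, 7, 1, 94]]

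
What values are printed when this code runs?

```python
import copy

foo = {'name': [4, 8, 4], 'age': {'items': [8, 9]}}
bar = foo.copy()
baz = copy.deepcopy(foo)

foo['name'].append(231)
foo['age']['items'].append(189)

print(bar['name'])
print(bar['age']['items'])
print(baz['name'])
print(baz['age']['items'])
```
[4, 8, 4, 231]
[8, 9, 189]
[4, 8, 4]
[8, 9]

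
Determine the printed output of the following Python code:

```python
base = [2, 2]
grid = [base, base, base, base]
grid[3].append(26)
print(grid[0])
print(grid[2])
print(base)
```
[2, 2, 26]
[2, 2, 26]
[2, 2, 26]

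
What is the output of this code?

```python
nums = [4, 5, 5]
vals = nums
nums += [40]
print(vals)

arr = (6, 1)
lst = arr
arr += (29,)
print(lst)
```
[4, 5, 5, 40]
(6, 1)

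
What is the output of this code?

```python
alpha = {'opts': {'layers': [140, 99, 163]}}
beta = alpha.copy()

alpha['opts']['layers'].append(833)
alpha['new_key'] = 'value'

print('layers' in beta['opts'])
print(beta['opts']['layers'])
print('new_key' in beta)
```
True
[140, 99, 163, 833]
False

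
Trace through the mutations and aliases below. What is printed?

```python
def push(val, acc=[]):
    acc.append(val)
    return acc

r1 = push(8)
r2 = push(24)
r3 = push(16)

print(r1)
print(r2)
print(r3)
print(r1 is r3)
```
[8, 24, 16]
[8, 24, 16]
[8, 24, 16]
True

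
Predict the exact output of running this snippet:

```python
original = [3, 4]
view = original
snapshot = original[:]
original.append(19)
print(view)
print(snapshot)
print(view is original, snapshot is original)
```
[3, 4, 19]
[3, 4]
True False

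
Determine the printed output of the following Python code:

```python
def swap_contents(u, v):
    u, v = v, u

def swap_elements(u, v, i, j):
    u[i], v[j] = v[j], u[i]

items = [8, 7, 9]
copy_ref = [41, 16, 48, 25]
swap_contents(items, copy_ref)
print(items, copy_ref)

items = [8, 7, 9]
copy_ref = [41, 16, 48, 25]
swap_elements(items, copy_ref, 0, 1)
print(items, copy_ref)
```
[8, 7, 9] [41, 16, 48, 25]
[16, 7, 9] [41, 8, 48, 25]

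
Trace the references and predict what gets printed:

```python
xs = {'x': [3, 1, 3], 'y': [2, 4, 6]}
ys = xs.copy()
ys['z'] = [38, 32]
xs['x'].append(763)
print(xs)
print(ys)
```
{'x': [3, 1, 3, 763], 'y': [2, 4, 6]}
{'x': [3, 1, 3, 763], 'y': [2, 4, 6], 'z': [38, 32]}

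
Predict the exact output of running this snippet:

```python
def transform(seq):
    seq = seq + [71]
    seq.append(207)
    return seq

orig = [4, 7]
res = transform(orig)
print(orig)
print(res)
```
[4, 7]
[4, 7, 71, 207]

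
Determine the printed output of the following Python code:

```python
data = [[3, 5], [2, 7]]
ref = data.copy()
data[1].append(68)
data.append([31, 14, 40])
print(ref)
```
[[3, 5], [2, 7, 68]]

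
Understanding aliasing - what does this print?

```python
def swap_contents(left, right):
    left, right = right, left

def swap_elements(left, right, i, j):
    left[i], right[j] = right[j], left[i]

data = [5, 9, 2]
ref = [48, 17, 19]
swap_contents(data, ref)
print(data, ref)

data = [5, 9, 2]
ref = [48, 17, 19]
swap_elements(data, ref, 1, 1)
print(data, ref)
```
[5, 9, 2] [48, 17, 19]
[5, 17, 2] [48, 9, 19]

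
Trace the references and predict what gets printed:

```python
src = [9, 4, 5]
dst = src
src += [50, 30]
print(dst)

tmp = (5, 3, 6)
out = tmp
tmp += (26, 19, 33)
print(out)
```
[9, 4, 5, 50, 30]
(5, 3, 6)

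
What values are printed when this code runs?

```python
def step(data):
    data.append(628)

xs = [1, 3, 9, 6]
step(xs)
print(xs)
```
[1, 3, 9, 6, 628]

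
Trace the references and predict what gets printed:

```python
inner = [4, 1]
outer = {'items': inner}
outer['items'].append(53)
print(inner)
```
[4, 1, 53]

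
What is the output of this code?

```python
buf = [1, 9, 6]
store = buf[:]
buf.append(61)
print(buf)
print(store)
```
[1, 9, 6, 61]
[1, 9, 6]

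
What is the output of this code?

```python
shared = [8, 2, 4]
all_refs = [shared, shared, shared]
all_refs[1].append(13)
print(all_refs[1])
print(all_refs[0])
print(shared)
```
[8, 2, 4, 13]
[8, 2, 4, 13]
[8, 2, 4, 13]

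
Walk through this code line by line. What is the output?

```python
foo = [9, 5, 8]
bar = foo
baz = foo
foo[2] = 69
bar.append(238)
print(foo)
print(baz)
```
[9, 5, 69, 238]
[9, 5, 69, 238]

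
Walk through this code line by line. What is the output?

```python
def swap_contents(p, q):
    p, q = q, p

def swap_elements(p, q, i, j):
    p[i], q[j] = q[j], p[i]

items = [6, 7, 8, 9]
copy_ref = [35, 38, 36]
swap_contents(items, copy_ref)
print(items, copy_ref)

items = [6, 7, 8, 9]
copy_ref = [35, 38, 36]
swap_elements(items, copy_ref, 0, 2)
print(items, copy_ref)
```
[6, 7, 8, 9] [35, 38, 36]
[36, 7, 8, 9] [35, 38, 6]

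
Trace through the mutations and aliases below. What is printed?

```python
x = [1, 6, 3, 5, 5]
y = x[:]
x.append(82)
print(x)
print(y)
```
[1, 6, 3, 5, 5, 82]
[1, 6, 3, 5, 5]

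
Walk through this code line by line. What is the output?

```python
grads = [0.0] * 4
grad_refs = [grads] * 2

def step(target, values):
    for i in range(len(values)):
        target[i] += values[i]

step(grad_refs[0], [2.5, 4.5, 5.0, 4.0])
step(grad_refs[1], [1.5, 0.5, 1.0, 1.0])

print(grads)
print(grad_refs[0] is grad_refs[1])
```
[4.0, 5.0, 6.0, 5.0]
True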